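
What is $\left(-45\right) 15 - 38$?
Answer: $-713$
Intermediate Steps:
$\left(-45\right) 15 - 38 = -675 - 38 = -713$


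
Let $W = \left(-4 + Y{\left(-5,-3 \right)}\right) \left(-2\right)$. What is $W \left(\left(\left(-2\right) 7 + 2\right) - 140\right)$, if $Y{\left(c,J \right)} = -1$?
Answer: $-1520$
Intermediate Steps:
$W = 10$ ($W = \left(-4 - 1\right) \left(-2\right) = \left(-5\right) \left(-2\right) = 10$)
$W \left(\left(\left(-2\right) 7 + 2\right) - 140\right) = 10 \left(\left(\left(-2\right) 7 + 2\right) - 140\right) = 10 \left(\left(-14 + 2\right) - 140\right) = 10 \left(-12 - 140\right) = 10 \left(-152\right) = -1520$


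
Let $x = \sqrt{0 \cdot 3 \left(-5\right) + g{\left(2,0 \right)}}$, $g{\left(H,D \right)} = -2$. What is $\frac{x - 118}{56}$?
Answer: $- \frac{59}{28} + \frac{i \sqrt{2}}{56} \approx -2.1071 + 0.025254 i$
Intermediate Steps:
$x = i \sqrt{2}$ ($x = \sqrt{0 \cdot 3 \left(-5\right) - 2} = \sqrt{0 \left(-5\right) - 2} = \sqrt{0 - 2} = \sqrt{-2} = i \sqrt{2} \approx 1.4142 i$)
$\frac{x - 118}{56} = \frac{i \sqrt{2} - 118}{56} = \frac{-118 + i \sqrt{2}}{56} = - \frac{59}{28} + \frac{i \sqrt{2}}{56}$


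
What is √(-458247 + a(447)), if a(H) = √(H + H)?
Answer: √(-458247 + √894) ≈ 676.92*I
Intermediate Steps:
a(H) = √2*√H (a(H) = √(2*H) = √2*√H)
√(-458247 + a(447)) = √(-458247 + √2*√447) = √(-458247 + √894)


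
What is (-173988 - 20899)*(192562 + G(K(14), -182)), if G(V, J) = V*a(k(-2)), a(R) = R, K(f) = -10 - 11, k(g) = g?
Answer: -37536015748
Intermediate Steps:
K(f) = -21
G(V, J) = -2*V (G(V, J) = V*(-2) = -2*V)
(-173988 - 20899)*(192562 + G(K(14), -182)) = (-173988 - 20899)*(192562 - 2*(-21)) = -194887*(192562 + 42) = -194887*192604 = -37536015748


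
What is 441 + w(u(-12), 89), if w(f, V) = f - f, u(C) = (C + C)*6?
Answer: 441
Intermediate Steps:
u(C) = 12*C (u(C) = (2*C)*6 = 12*C)
w(f, V) = 0
441 + w(u(-12), 89) = 441 + 0 = 441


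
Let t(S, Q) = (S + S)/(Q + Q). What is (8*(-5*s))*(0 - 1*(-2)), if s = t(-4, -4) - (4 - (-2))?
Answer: 400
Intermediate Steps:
t(S, Q) = S/Q (t(S, Q) = (2*S)/((2*Q)) = (2*S)*(1/(2*Q)) = S/Q)
s = -5 (s = -4/(-4) - (4 - (-2)) = -4*(-¼) - (4 - 1*(-2)) = 1 - (4 + 2) = 1 - 1*6 = 1 - 6 = -5)
(8*(-5*s))*(0 - 1*(-2)) = (8*(-5*(-5)))*(0 - 1*(-2)) = (8*25)*(0 + 2) = 200*2 = 400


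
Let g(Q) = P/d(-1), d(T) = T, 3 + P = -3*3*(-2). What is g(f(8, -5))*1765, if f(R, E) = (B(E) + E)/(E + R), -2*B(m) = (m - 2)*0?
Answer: -26475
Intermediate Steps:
P = 15 (P = -3 - 3*3*(-2) = -3 - 9*(-2) = -3 + 18 = 15)
B(m) = 0 (B(m) = -(m - 2)*0/2 = -(-2 + m)*0/2 = -1/2*0 = 0)
f(R, E) = E/(E + R) (f(R, E) = (0 + E)/(E + R) = E/(E + R))
g(Q) = -15 (g(Q) = 15/(-1) = 15*(-1) = -15)
g(f(8, -5))*1765 = -15*1765 = -26475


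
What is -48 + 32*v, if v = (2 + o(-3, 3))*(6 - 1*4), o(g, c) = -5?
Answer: -240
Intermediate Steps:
v = -6 (v = (2 - 5)*(6 - 1*4) = -3*(6 - 4) = -3*2 = -6)
-48 + 32*v = -48 + 32*(-6) = -48 - 192 = -240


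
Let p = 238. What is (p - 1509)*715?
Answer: -908765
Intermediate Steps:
(p - 1509)*715 = (238 - 1509)*715 = -1271*715 = -908765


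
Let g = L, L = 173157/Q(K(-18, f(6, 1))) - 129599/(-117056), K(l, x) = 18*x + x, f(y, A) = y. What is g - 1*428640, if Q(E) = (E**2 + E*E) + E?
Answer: -218306977524959/509310656 ≈ -4.2863e+5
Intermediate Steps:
K(l, x) = 19*x
Q(E) = E + 2*E**2 (Q(E) = (E**2 + E**2) + E = 2*E**2 + E = E + 2*E**2)
L = 3942062881/509310656 (L = 173157/(((19*6)*(1 + 2*(19*6)))) - 129599/(-117056) = 173157/((114*(1 + 2*114))) - 129599*(-1/117056) = 173157/((114*(1 + 228))) + 129599/117056 = 173157/((114*229)) + 129599/117056 = 173157/26106 + 129599/117056 = 173157*(1/26106) + 129599/117056 = 57719/8702 + 129599/117056 = 3942062881/509310656 ≈ 7.7400)
g = 3942062881/509310656 ≈ 7.7400
g - 1*428640 = 3942062881/509310656 - 1*428640 = 3942062881/509310656 - 428640 = -218306977524959/509310656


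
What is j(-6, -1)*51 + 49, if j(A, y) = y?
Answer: -2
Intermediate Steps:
j(-6, -1)*51 + 49 = -1*51 + 49 = -51 + 49 = -2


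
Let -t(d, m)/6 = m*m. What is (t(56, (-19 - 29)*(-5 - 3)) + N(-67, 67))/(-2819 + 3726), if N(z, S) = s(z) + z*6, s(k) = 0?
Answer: -885138/907 ≈ -975.90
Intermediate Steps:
N(z, S) = 6*z (N(z, S) = 0 + z*6 = 0 + 6*z = 6*z)
t(d, m) = -6*m**2 (t(d, m) = -6*m*m = -6*m**2)
(t(56, (-19 - 29)*(-5 - 3)) + N(-67, 67))/(-2819 + 3726) = (-6*(-19 - 29)**2*(-5 - 3)**2 + 6*(-67))/(-2819 + 3726) = (-6*(-48*(-8))**2 - 402)/907 = (-6*384**2 - 402)*(1/907) = (-6*147456 - 402)*(1/907) = (-884736 - 402)*(1/907) = -885138*1/907 = -885138/907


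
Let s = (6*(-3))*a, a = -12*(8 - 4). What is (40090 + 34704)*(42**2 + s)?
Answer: 196558632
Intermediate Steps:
a = -48 (a = -12*4 = -48)
s = 864 (s = (6*(-3))*(-48) = -18*(-48) = 864)
(40090 + 34704)*(42**2 + s) = (40090 + 34704)*(42**2 + 864) = 74794*(1764 + 864) = 74794*2628 = 196558632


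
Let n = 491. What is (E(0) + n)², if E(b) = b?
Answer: 241081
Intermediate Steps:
(E(0) + n)² = (0 + 491)² = 491² = 241081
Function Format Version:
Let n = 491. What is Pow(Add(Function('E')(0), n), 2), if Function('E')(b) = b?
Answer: 241081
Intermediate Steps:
Pow(Add(Function('E')(0), n), 2) = Pow(Add(0, 491), 2) = Pow(491, 2) = 241081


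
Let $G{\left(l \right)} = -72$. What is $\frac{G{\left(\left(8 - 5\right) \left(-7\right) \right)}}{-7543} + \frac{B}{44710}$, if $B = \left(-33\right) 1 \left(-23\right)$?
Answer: $\frac{8944257}{337247530} \approx 0.026521$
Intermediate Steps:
$B = 759$ ($B = \left(-33\right) \left(-23\right) = 759$)
$\frac{G{\left(\left(8 - 5\right) \left(-7\right) \right)}}{-7543} + \frac{B}{44710} = - \frac{72}{-7543} + \frac{759}{44710} = \left(-72\right) \left(- \frac{1}{7543}\right) + 759 \cdot \frac{1}{44710} = \frac{72}{7543} + \frac{759}{44710} = \frac{8944257}{337247530}$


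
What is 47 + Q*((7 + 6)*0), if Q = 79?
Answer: 47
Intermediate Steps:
47 + Q*((7 + 6)*0) = 47 + 79*((7 + 6)*0) = 47 + 79*(13*0) = 47 + 79*0 = 47 + 0 = 47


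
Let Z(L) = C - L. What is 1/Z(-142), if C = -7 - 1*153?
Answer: -1/18 ≈ -0.055556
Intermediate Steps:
C = -160 (C = -7 - 153 = -160)
Z(L) = -160 - L
1/Z(-142) = 1/(-160 - 1*(-142)) = 1/(-160 + 142) = 1/(-18) = -1/18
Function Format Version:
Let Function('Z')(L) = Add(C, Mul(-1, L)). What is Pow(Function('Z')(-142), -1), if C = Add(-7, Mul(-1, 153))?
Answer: Rational(-1, 18) ≈ -0.055556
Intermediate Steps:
C = -160 (C = Add(-7, -153) = -160)
Function('Z')(L) = Add(-160, Mul(-1, L))
Pow(Function('Z')(-142), -1) = Pow(Add(-160, Mul(-1, -142)), -1) = Pow(Add(-160, 142), -1) = Pow(-18, -1) = Rational(-1, 18)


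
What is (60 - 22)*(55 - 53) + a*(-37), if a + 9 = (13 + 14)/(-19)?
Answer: 8770/19 ≈ 461.58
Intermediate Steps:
a = -198/19 (a = -9 + (13 + 14)/(-19) = -9 + 27*(-1/19) = -9 - 27/19 = -198/19 ≈ -10.421)
(60 - 22)*(55 - 53) + a*(-37) = (60 - 22)*(55 - 53) - 198/19*(-37) = 38*2 + 7326/19 = 76 + 7326/19 = 8770/19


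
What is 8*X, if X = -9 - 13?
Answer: -176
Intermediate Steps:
X = -22
8*X = 8*(-22) = -176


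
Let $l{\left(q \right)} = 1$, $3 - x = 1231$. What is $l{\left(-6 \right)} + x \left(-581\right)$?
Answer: $713469$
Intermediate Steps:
$x = -1228$ ($x = 3 - 1231 = -1228$)
$l{\left(-6 \right)} + x \left(-581\right) = 1 - -713468 = 1 + 713468 = 713469$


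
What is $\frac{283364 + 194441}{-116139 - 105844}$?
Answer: $- \frac{477805}{221983} \approx -2.1524$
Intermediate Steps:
$\frac{283364 + 194441}{-116139 - 105844} = \frac{477805}{-221983} = 477805 \left(- \frac{1}{221983}\right) = - \frac{477805}{221983}$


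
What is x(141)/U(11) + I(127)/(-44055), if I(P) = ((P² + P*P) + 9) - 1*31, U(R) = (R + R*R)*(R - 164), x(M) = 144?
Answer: -553352/748935 ≈ -0.73885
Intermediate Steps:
U(R) = (-164 + R)*(R + R²) (U(R) = (R + R²)*(-164 + R) = (-164 + R)*(R + R²))
I(P) = -22 + 2*P² (I(P) = ((P² + P²) + 9) - 31 = (2*P² + 9) - 31 = (9 + 2*P²) - 31 = -22 + 2*P²)
x(141)/U(11) + I(127)/(-44055) = 144/((11*(-164 + 11² - 163*11))) + (-22 + 2*127²)/(-44055) = 144/((11*(-164 + 121 - 1793))) + (-22 + 2*16129)*(-1/44055) = 144/((11*(-1836))) + (-22 + 32258)*(-1/44055) = 144/(-20196) + 32236*(-1/44055) = 144*(-1/20196) - 32236/44055 = -4/561 - 32236/44055 = -553352/748935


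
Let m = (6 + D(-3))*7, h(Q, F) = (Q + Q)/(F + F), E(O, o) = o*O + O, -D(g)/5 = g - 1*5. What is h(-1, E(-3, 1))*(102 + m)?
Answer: 212/3 ≈ 70.667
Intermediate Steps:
D(g) = 25 - 5*g (D(g) = -5*(g - 1*5) = -5*(g - 5) = -5*(-5 + g) = 25 - 5*g)
E(O, o) = O + O*o (E(O, o) = O*o + O = O + O*o)
h(Q, F) = Q/F (h(Q, F) = (2*Q)/((2*F)) = (2*Q)*(1/(2*F)) = Q/F)
m = 322 (m = (6 + (25 - 5*(-3)))*7 = (6 + (25 + 15))*7 = (6 + 40)*7 = 46*7 = 322)
h(-1, E(-3, 1))*(102 + m) = (-1/((-3*(1 + 1))))*(102 + 322) = -1/((-3*2))*424 = -1/(-6)*424 = -1*(-⅙)*424 = (⅙)*424 = 212/3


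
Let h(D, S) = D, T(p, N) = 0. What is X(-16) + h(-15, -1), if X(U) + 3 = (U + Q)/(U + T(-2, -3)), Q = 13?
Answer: -285/16 ≈ -17.813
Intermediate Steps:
X(U) = -3 + (13 + U)/U (X(U) = -3 + (U + 13)/(U + 0) = -3 + (13 + U)/U)
X(-16) + h(-15, -1) = (-2 + 13/(-16)) - 15 = (-2 + 13*(-1/16)) - 15 = (-2 - 13/16) - 15 = -45/16 - 15 = -285/16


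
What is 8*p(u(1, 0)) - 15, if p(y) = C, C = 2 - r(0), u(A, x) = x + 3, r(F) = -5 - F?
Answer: 41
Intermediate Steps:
u(A, x) = 3 + x
C = 7 (C = 2 - (-5 - 1*0) = 2 - (-5 + 0) = 2 - 1*(-5) = 2 + 5 = 7)
p(y) = 7
8*p(u(1, 0)) - 15 = 8*7 - 15 = 56 - 15 = 41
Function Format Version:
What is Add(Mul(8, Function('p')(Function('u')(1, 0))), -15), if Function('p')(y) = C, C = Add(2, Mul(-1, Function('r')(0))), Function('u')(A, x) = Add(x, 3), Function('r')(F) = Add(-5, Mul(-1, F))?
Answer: 41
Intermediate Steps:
Function('u')(A, x) = Add(3, x)
C = 7 (C = Add(2, Mul(-1, Add(-5, Mul(-1, 0)))) = Add(2, Mul(-1, Add(-5, 0))) = Add(2, Mul(-1, -5)) = Add(2, 5) = 7)
Function('p')(y) = 7
Add(Mul(8, Function('p')(Function('u')(1, 0))), -15) = Add(Mul(8, 7), -15) = Add(56, -15) = 41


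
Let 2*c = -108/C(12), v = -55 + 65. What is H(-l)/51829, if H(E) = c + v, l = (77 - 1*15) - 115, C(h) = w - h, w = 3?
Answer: 16/51829 ≈ 0.00030871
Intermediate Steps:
C(h) = 3 - h
v = 10
l = -53 (l = (77 - 15) - 115 = 62 - 115 = -53)
c = 6 (c = (-108/(3 - 1*12))/2 = (-108/(3 - 12))/2 = (-108/(-9))/2 = (-108*(-⅑))/2 = (½)*12 = 6)
H(E) = 16 (H(E) = 6 + 10 = 16)
H(-l)/51829 = 16/51829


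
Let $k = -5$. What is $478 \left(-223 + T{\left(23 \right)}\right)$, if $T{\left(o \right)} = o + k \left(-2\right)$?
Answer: $-90820$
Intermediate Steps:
$T{\left(o \right)} = 10 + o$ ($T{\left(o \right)} = o - -10 = o + 10 = 10 + o$)
$478 \left(-223 + T{\left(23 \right)}\right) = 478 \left(-223 + \left(10 + 23\right)\right) = 478 \left(-223 + 33\right) = 478 \left(-190\right) = -90820$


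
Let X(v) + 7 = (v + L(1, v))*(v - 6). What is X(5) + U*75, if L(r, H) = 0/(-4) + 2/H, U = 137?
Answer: 51313/5 ≈ 10263.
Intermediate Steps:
L(r, H) = 2/H (L(r, H) = 0*(-¼) + 2/H = 0 + 2/H = 2/H)
X(v) = -7 + (-6 + v)*(v + 2/v) (X(v) = -7 + (v + 2/v)*(v - 6) = -7 + (v + 2/v)*(-6 + v) = -7 + (-6 + v)*(v + 2/v))
X(5) + U*75 = (-5 + 5² - 12/5 - 6*5) + 137*75 = (-5 + 25 - 12*⅕ - 30) + 10275 = (-5 + 25 - 12/5 - 30) + 10275 = -62/5 + 10275 = 51313/5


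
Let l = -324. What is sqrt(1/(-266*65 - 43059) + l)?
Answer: I*sqrt(1180008643873)/60349 ≈ 18.0*I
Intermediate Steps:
sqrt(1/(-266*65 - 43059) + l) = sqrt(1/(-266*65 - 43059) - 324) = sqrt(1/(-17290 - 43059) - 324) = sqrt(1/(-60349) - 324) = sqrt(-1/60349 - 324) = sqrt(-19553077/60349) = I*sqrt(1180008643873)/60349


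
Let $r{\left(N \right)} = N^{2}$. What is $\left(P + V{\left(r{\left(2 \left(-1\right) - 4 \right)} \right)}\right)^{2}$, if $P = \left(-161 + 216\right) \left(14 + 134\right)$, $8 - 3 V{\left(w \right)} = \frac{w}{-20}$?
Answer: $\frac{14920378201}{225} \approx 6.6313 \cdot 10^{7}$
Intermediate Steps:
$V{\left(w \right)} = \frac{8}{3} + \frac{w}{60}$ ($V{\left(w \right)} = \frac{8}{3} - \frac{w \frac{1}{-20}}{3} = \frac{8}{3} - \frac{w \left(- \frac{1}{20}\right)}{3} = \frac{8}{3} - \frac{\left(- \frac{1}{20}\right) w}{3} = \frac{8}{3} + \frac{w}{60}$)
$P = 8140$ ($P = 55 \cdot 148 = 8140$)
$\left(P + V{\left(r{\left(2 \left(-1\right) - 4 \right)} \right)}\right)^{2} = \left(8140 + \left(\frac{8}{3} + \frac{\left(2 \left(-1\right) - 4\right)^{2}}{60}\right)\right)^{2} = \left(8140 + \left(\frac{8}{3} + \frac{\left(-2 - 4\right)^{2}}{60}\right)\right)^{2} = \left(8140 + \left(\frac{8}{3} + \frac{\left(-6\right)^{2}}{60}\right)\right)^{2} = \left(8140 + \left(\frac{8}{3} + \frac{1}{60} \cdot 36\right)\right)^{2} = \left(8140 + \left(\frac{8}{3} + \frac{3}{5}\right)\right)^{2} = \left(8140 + \frac{49}{15}\right)^{2} = \left(\frac{122149}{15}\right)^{2} = \frac{14920378201}{225}$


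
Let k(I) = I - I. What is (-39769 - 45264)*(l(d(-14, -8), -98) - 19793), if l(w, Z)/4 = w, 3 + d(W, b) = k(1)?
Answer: 1684078565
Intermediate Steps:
k(I) = 0
d(W, b) = -3 (d(W, b) = -3 + 0 = -3)
l(w, Z) = 4*w
(-39769 - 45264)*(l(d(-14, -8), -98) - 19793) = (-39769 - 45264)*(4*(-3) - 19793) = -85033*(-12 - 19793) = -85033*(-19805) = 1684078565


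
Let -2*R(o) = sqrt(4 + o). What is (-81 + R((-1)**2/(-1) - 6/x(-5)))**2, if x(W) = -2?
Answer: (162 + sqrt(6))**2/4 ≈ 6760.9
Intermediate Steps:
R(o) = -sqrt(4 + o)/2
(-81 + R((-1)**2/(-1) - 6/x(-5)))**2 = (-81 - sqrt(4 + ((-1)**2/(-1) - 6/(-2)))/2)**2 = (-81 - sqrt(4 + (1*(-1) - 6*(-1/2)))/2)**2 = (-81 - sqrt(4 + (-1 + 3))/2)**2 = (-81 - sqrt(4 + 2)/2)**2 = (-81 - sqrt(6)/2)**2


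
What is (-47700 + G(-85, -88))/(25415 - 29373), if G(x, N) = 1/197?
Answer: 9396899/779726 ≈ 12.052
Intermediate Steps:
G(x, N) = 1/197
(-47700 + G(-85, -88))/(25415 - 29373) = (-47700 + 1/197)/(25415 - 29373) = -9396899/197/(-3958) = -9396899/197*(-1/3958) = 9396899/779726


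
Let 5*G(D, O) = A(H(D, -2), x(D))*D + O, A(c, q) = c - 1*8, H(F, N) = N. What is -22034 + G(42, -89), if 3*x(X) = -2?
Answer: -110679/5 ≈ -22136.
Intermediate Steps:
x(X) = -⅔ (x(X) = (⅓)*(-2) = -⅔)
A(c, q) = -8 + c (A(c, q) = c - 8 = -8 + c)
G(D, O) = -2*D + O/5 (G(D, O) = ((-8 - 2)*D + O)/5 = (-10*D + O)/5 = (O - 10*D)/5 = -2*D + O/5)
-22034 + G(42, -89) = -22034 + (-2*42 + (⅕)*(-89)) = -22034 + (-84 - 89/5) = -22034 - 509/5 = -110679/5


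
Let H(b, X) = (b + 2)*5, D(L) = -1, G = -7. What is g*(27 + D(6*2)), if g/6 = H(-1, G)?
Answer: 780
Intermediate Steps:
H(b, X) = 10 + 5*b (H(b, X) = (2 + b)*5 = 10 + 5*b)
g = 30 (g = 6*(10 + 5*(-1)) = 6*(10 - 5) = 6*5 = 30)
g*(27 + D(6*2)) = 30*(27 - 1) = 30*26 = 780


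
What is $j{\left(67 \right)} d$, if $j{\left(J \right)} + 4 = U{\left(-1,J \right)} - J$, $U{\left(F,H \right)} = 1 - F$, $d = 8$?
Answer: $-552$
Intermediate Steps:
$j{\left(J \right)} = -2 - J$ ($j{\left(J \right)} = -4 - \left(-2 + J\right) = -2 - J$)
$j{\left(67 \right)} d = \left(-2 - 67\right) 8 = \left(-69\right) 8 = -552$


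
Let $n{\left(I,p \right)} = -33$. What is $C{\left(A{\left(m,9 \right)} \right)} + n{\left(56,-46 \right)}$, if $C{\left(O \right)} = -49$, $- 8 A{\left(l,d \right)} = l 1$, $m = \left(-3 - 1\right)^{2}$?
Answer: $-82$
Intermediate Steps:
$m = 16$ ($m = \left(-4\right)^{2} = 16$)
$A{\left(l,d \right)} = - \frac{l}{8}$ ($A{\left(l,d \right)} = - \frac{l 1}{8} = - \frac{l}{8}$)
$C{\left(A{\left(m,9 \right)} \right)} + n{\left(56,-46 \right)} = -49 - 33 = -82$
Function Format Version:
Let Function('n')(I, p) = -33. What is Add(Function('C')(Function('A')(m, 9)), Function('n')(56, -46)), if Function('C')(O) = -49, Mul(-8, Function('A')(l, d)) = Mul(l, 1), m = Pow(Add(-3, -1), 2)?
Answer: -82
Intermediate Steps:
m = 16 (m = Pow(-4, 2) = 16)
Function('A')(l, d) = Mul(Rational(-1, 8), l) (Function('A')(l, d) = Mul(Rational(-1, 8), Mul(l, 1)) = Mul(Rational(-1, 8), l))
Add(Function('C')(Function('A')(m, 9)), Function('n')(56, -46)) = Add(-49, -33) = -82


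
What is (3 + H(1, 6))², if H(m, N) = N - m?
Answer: 64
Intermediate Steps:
(3 + H(1, 6))² = (3 + (6 - 1*1))² = (3 + (6 - 1))² = (3 + 5)² = 8² = 64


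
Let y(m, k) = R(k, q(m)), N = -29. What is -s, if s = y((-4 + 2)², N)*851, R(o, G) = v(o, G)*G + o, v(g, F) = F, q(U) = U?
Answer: 11063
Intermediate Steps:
R(o, G) = o + G² (R(o, G) = G*G + o = G² + o = o + G²)
y(m, k) = k + m²
s = -11063 (s = (-29 + ((-4 + 2)²)²)*851 = (-29 + ((-2)²)²)*851 = (-29 + 4²)*851 = (-29 + 16)*851 = -13*851 = -11063)
-s = -1*(-11063) = 11063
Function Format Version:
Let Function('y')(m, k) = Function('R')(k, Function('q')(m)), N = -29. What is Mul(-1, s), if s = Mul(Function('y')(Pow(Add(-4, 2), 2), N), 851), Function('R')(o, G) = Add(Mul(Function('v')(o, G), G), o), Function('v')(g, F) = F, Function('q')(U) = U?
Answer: 11063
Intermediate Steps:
Function('R')(o, G) = Add(o, Pow(G, 2)) (Function('R')(o, G) = Add(Mul(G, G), o) = Add(Pow(G, 2), o) = Add(o, Pow(G, 2)))
Function('y')(m, k) = Add(k, Pow(m, 2))
s = -11063 (s = Mul(Add(-29, Pow(Pow(Add(-4, 2), 2), 2)), 851) = Mul(Add(-29, Pow(Pow(-2, 2), 2)), 851) = Mul(Add(-29, Pow(4, 2)), 851) = Mul(Add(-29, 16), 851) = Mul(-13, 851) = -11063)
Mul(-1, s) = Mul(-1, -11063) = 11063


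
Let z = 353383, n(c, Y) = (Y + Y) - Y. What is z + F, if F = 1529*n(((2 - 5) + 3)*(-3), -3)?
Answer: 348796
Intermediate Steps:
n(c, Y) = Y (n(c, Y) = 2*Y - Y = Y)
F = -4587 (F = 1529*(-3) = -4587)
z + F = 353383 - 4587 = 348796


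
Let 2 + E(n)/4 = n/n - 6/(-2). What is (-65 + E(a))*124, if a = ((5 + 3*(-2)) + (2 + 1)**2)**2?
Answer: -7068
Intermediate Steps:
a = 64 (a = ((5 - 6) + 3**2)**2 = (-1 + 9)**2 = 8**2 = 64)
E(n) = 8 (E(n) = -8 + 4*(n/n - 6/(-2)) = -8 + 4*(1 - 6*(-1/2)) = -8 + 4*(1 + 3) = -8 + 4*4 = -8 + 16 = 8)
(-65 + E(a))*124 = (-65 + 8)*124 = -57*124 = -7068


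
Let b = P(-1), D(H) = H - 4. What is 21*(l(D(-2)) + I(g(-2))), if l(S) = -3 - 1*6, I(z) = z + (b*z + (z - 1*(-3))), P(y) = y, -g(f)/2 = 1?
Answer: -168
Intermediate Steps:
g(f) = -2 (g(f) = -2*1 = -2)
D(H) = -4 + H
b = -1
I(z) = 3 + z (I(z) = z + (-z + (z - 1*(-3))) = z + (-z + (z + 3)) = z + (-z + (3 + z)) = z + 3 = 3 + z)
l(S) = -9 (l(S) = -3 - 6 = -9)
21*(l(D(-2)) + I(g(-2))) = 21*(-9 + (3 - 2)) = 21*(-9 + 1) = 21*(-8) = -168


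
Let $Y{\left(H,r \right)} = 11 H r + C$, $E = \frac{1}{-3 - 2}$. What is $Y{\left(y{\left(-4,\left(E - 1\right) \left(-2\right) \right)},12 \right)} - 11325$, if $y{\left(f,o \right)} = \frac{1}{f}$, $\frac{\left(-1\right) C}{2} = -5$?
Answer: $-11348$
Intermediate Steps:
$C = 10$ ($C = \left(-2\right) \left(-5\right) = 10$)
$E = - \frac{1}{5}$ ($E = \frac{1}{-5} = - \frac{1}{5} \approx -0.2$)
$Y{\left(H,r \right)} = 10 + 11 H r$ ($Y{\left(H,r \right)} = 11 H r + 10 = 10 + 11 H r$)
$Y{\left(y{\left(-4,\left(E - 1\right) \left(-2\right) \right)},12 \right)} - 11325 = \left(10 + 11 \frac{1}{-4} \cdot 12\right) - 11325 = \left(10 + 11 \left(- \frac{1}{4}\right) 12\right) - 11325 = \left(10 - 33\right) - 11325 = -23 - 11325 = -11348$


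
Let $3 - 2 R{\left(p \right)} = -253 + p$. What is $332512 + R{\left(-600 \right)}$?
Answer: $332940$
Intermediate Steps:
$R{\left(p \right)} = 128 - \frac{p}{2}$ ($R{\left(p \right)} = \frac{3}{2} - \frac{-253 + p}{2} = \frac{3}{2} - \left(- \frac{253}{2} + \frac{p}{2}\right) = 128 - \frac{p}{2}$)
$332512 + R{\left(-600 \right)} = 332512 + \left(128 - -300\right) = 332512 + \left(128 + 300\right) = 332512 + 428 = 332940$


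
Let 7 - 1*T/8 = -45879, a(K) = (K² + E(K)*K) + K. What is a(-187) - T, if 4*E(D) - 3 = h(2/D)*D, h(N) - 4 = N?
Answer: -1190283/4 ≈ -2.9757e+5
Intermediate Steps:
h(N) = 4 + N
E(D) = ¾ + D*(4 + 2/D)/4 (E(D) = ¾ + ((4 + 2/D)*D)/4 = ¾ + (D*(4 + 2/D))/4 = ¾ + D*(4 + 2/D)/4)
a(K) = K + K² + K*(5/4 + K) (a(K) = (K² + (5/4 + K)*K) + K = (K² + K*(5/4 + K)) + K = K + K² + K*(5/4 + K))
T = 367088 (T = 56 - 8*(-45879) = 56 + 367032 = 367088)
a(-187) - T = (¼)*(-187)*(9 + 8*(-187)) - 1*367088 = (¼)*(-187)*(9 - 1496) - 367088 = (¼)*(-187)*(-1487) - 367088 = 278069/4 - 367088 = -1190283/4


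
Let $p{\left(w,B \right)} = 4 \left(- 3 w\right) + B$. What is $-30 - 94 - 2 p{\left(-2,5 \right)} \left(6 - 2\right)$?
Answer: $21778$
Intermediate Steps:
$p{\left(w,B \right)} = B - 12 w$ ($p{\left(w,B \right)} = - 12 w + B = B - 12 w$)
$-30 - 94 - 2 p{\left(-2,5 \right)} \left(6 - 2\right) = -30 - 94 - 2 \left(5 - -24\right) \left(6 - 2\right) = -30 - 94 - 2 \left(5 + 24\right) \left(6 - 2\right) = -30 - 94 \left(-2\right) 29 \cdot 4 = -30 - 94 \left(\left(-58\right) 4\right) = -30 - -21808 = -30 + 21808 = 21778$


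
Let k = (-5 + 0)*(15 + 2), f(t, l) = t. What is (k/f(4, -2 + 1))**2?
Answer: 7225/16 ≈ 451.56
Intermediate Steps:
k = -85 (k = -5*17 = -85)
(k/f(4, -2 + 1))**2 = (-85/4)**2 = 7225/16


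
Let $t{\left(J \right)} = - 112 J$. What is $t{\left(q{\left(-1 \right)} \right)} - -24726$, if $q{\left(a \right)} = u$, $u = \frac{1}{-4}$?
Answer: $24754$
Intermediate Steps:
$u = - \frac{1}{4} \approx -0.25$
$q{\left(a \right)} = - \frac{1}{4}$
$t{\left(q{\left(-1 \right)} \right)} - -24726 = \left(-112\right) \left(- \frac{1}{4}\right) - -24726 = 28 + 24726 = 24754$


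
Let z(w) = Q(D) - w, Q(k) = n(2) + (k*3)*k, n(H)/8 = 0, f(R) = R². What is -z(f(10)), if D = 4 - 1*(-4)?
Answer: -92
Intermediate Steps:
n(H) = 0 (n(H) = 8*0 = 0)
D = 8 (D = 4 + 4 = 8)
Q(k) = 3*k² (Q(k) = 0 + (k*3)*k = 0 + (3*k)*k = 0 + 3*k² = 3*k²)
z(w) = 192 - w (z(w) = 3*8² - w = 3*64 - w = 192 - w)
-z(f(10)) = -(192 - 1*10²) = -(192 - 1*100) = -(192 - 100) = -1*92 = -92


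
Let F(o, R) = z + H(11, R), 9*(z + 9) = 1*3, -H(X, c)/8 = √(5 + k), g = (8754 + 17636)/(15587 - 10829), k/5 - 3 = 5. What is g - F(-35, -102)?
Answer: 867/61 + 24*√5 ≈ 67.879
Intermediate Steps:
k = 40 (k = 15 + 5*5 = 15 + 25 = 40)
g = 1015/183 (g = 26390/4758 = 26390*(1/4758) = 1015/183 ≈ 5.5464)
H(X, c) = -24*√5 (H(X, c) = -8*√(5 + 40) = -24*√5)
z = -26/3 (z = -9 + (1*3)/9 = -9 + (⅑)*3 = -9 + ⅓ = -26/3 ≈ -8.6667)
F(o, R) = -26/3 - 24*√5
g - F(-35, -102) = 1015/183 - (-26/3 - 24*√5) = 1015/183 + (26/3 + 24*√5) = 867/61 + 24*√5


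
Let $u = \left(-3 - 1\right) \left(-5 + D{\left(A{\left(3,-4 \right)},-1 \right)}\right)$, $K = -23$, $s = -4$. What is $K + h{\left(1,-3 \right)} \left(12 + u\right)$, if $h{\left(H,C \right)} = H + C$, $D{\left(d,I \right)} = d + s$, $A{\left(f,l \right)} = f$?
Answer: $-95$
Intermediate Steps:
$D{\left(d,I \right)} = -4 + d$ ($D{\left(d,I \right)} = d - 4 = -4 + d$)
$h{\left(H,C \right)} = C + H$
$u = 24$ ($u = \left(-3 - 1\right) \left(-5 + \left(-4 + 3\right)\right) = - 4 \left(-5 - 1\right) = \left(-4\right) \left(-6\right) = 24$)
$K + h{\left(1,-3 \right)} \left(12 + u\right) = -23 + \left(-3 + 1\right) \left(12 + 24\right) = -23 - 72 = -95$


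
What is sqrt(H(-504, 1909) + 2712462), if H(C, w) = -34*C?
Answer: sqrt(2729598) ≈ 1652.1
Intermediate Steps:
sqrt(H(-504, 1909) + 2712462) = sqrt(-34*(-504) + 2712462) = sqrt(17136 + 2712462) = sqrt(2729598)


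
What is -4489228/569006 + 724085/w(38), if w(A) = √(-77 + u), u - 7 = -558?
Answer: -2244614/284503 - 724085*I*√157/314 ≈ -7.8896 - 28894.0*I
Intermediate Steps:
u = -551 (u = 7 - 558 = -551)
w(A) = 2*I*√157 (w(A) = √(-77 - 551) = √(-628) = 2*I*√157)
-4489228/569006 + 724085/w(38) = -4489228/569006 + 724085/((2*I*√157)) = -4489228*1/569006 + 724085*(-I*√157/314) = -2244614/284503 - 724085*I*√157/314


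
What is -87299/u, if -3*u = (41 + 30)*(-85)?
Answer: -261897/6035 ≈ -43.396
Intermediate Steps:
u = 6035/3 (u = -(41 + 30)*(-85)/3 = -71*(-85)/3 = -1/3*(-6035) = 6035/3 ≈ 2011.7)
-87299/u = -87299/6035/3 = -87299*3/6035 = -261897/6035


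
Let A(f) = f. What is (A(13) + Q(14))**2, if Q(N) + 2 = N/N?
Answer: 144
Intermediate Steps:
Q(N) = -1 (Q(N) = -2 + N/N = -2 + 1 = -1)
(A(13) + Q(14))**2 = (13 - 1)**2 = 12**2 = 144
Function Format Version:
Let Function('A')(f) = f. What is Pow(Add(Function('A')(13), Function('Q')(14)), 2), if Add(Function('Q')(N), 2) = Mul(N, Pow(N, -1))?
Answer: 144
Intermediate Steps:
Function('Q')(N) = -1 (Function('Q')(N) = Add(-2, Mul(N, Pow(N, -1))) = Add(-2, 1) = -1)
Pow(Add(Function('A')(13), Function('Q')(14)), 2) = Pow(Add(13, -1), 2) = Pow(12, 2) = 144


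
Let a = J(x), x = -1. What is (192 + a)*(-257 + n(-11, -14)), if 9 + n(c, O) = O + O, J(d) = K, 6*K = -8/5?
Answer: -281848/5 ≈ -56370.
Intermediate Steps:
K = -4/15 (K = (-8/5)/6 = (-8*⅕)/6 = (⅙)*(-8/5) = -4/15 ≈ -0.26667)
J(d) = -4/15
a = -4/15 ≈ -0.26667
n(c, O) = -9 + 2*O (n(c, O) = -9 + (O + O) = -9 + 2*O)
(192 + a)*(-257 + n(-11, -14)) = (192 - 4/15)*(-257 + (-9 + 2*(-14))) = 2876*(-257 + (-9 - 28))/15 = 2876*(-257 - 37)/15 = (2876/15)*(-294) = -281848/5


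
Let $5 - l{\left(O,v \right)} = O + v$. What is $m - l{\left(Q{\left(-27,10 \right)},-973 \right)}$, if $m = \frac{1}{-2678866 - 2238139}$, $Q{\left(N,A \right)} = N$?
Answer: $- \frac{4941590026}{4917005} \approx -1005.0$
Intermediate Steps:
$m = - \frac{1}{4917005}$ ($m = \frac{1}{-4917005} = - \frac{1}{4917005} \approx -2.0338 \cdot 10^{-7}$)
$l{\left(O,v \right)} = 5 - O - v$ ($l{\left(O,v \right)} = 5 - \left(O + v\right) = 5 - O - v$)
$m - l{\left(Q{\left(-27,10 \right)},-973 \right)} = - \frac{1}{4917005} - \left(5 - -27 - -973\right) = - \frac{1}{4917005} - \left(5 + 27 + 973\right) = - \frac{1}{4917005} - 1005 = - \frac{4941590026}{4917005}$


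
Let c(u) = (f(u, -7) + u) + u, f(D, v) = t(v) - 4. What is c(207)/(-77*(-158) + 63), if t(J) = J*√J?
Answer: 410/12229 - I*√7/1747 ≈ 0.033527 - 0.0015145*I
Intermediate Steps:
t(J) = J^(3/2)
f(D, v) = -4 + v^(3/2) (f(D, v) = v^(3/2) - 4 = -4 + v^(3/2))
c(u) = -4 + 2*u - 7*I*√7 (c(u) = ((-4 + (-7)^(3/2)) + u) + u = ((-4 - 7*I*√7) + u) + u = (-4 + u - 7*I*√7) + u = -4 + 2*u - 7*I*√7)
c(207)/(-77*(-158) + 63) = (-4 + 2*207 - 7*I*√7)/(-77*(-158) + 63) = (-4 + 414 - 7*I*√7)/(12166 + 63) = (410 - 7*I*√7)/12229 = (410 - 7*I*√7)*(1/12229) = 410/12229 - I*√7/1747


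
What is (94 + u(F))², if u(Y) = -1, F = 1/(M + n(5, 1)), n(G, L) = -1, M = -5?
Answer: 8649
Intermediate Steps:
F = -⅙ (F = 1/(-5 - 1) = 1/(-6) = -⅙ ≈ -0.16667)
(94 + u(F))² = (94 - 1)² = 93² = 8649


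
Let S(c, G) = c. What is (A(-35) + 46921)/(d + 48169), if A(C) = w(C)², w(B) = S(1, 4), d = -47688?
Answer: 46922/481 ≈ 97.551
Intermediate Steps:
w(B) = 1
A(C) = 1 (A(C) = 1² = 1)
(A(-35) + 46921)/(d + 48169) = (1 + 46921)/(-47688 + 48169) = 46922/481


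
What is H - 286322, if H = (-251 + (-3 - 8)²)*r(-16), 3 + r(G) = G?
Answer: -283852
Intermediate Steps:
r(G) = -3 + G
H = 2470 (H = (-251 + (-3 - 8)²)*(-3 - 16) = (-251 + (-11)²)*(-19) = (-251 + 121)*(-19) = -130*(-19) = 2470)
H - 286322 = 2470 - 286322 = -283852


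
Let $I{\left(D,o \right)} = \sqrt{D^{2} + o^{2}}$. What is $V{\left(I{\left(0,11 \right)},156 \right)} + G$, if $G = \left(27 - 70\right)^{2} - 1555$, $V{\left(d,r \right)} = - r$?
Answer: $138$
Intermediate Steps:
$G = 294$ ($G = \left(-43\right)^{2} - 1555 = 1849 - 1555 = 294$)
$V{\left(I{\left(0,11 \right)},156 \right)} + G = \left(-1\right) 156 + 294 = -156 + 294 = 138$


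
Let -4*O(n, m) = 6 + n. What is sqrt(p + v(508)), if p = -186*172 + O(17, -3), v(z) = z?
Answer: I*sqrt(125959)/2 ≈ 177.45*I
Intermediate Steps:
O(n, m) = -3/2 - n/4 (O(n, m) = -(6 + n)/4 = -3/2 - n/4)
p = -127991/4 (p = -186*172 + (-3/2 - 1/4*17) = -31992 + (-3/2 - 17/4) = -31992 - 23/4 = -127991/4 ≈ -31998.)
sqrt(p + v(508)) = sqrt(-127991/4 + 508) = sqrt(-125959/4) = I*sqrt(125959)/2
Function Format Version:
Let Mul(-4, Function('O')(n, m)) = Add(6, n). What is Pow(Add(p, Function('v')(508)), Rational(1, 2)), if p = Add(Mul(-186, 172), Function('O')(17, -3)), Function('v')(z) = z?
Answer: Mul(Rational(1, 2), I, Pow(125959, Rational(1, 2))) ≈ Mul(177.45, I)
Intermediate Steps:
Function('O')(n, m) = Add(Rational(-3, 2), Mul(Rational(-1, 4), n)) (Function('O')(n, m) = Mul(Rational(-1, 4), Add(6, n)) = Add(Rational(-3, 2), Mul(Rational(-1, 4), n)))
p = Rational(-127991, 4) (p = Add(Mul(-186, 172), Add(Rational(-3, 2), Mul(Rational(-1, 4), 17))) = Add(-31992, Add(Rational(-3, 2), Rational(-17, 4))) = Add(-31992, Rational(-23, 4)) = Rational(-127991, 4) ≈ -31998.)
Pow(Add(p, Function('v')(508)), Rational(1, 2)) = Pow(Add(Rational(-127991, 4), 508), Rational(1, 2)) = Pow(Rational(-125959, 4), Rational(1, 2)) = Mul(Rational(1, 2), I, Pow(125959, Rational(1, 2)))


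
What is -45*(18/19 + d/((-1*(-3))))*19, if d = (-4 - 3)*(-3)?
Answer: -6795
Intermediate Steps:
d = 21 (d = -7*(-3) = 21)
-45*(18/19 + d/((-1*(-3))))*19 = -45*(18/19 + 21/((-1*(-3))))*19 = -45*(18*(1/19) + 21/3)*19 = -45*(18/19 + 21*(1/3))*19 = -45*(18/19 + 7)*19 = -45*151/19*19 = -6795/19*19 = -6795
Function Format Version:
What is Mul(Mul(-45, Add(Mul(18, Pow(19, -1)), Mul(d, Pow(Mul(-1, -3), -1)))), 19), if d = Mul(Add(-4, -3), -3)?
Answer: -6795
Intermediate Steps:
d = 21 (d = Mul(-7, -3) = 21)
Mul(Mul(-45, Add(Mul(18, Pow(19, -1)), Mul(d, Pow(Mul(-1, -3), -1)))), 19) = Mul(Mul(-45, Add(Mul(18, Pow(19, -1)), Mul(21, Pow(Mul(-1, -3), -1)))), 19) = Mul(Mul(-45, Add(Mul(18, Rational(1, 19)), Mul(21, Pow(3, -1)))), 19) = Mul(Mul(-45, Add(Rational(18, 19), Mul(21, Rational(1, 3)))), 19) = Mul(Mul(-45, Add(Rational(18, 19), 7)), 19) = Mul(Mul(-45, Rational(151, 19)), 19) = Mul(Rational(-6795, 19), 19) = -6795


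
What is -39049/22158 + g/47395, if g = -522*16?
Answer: -2035790971/1050178410 ≈ -1.9385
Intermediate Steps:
g = -8352
-39049/22158 + g/47395 = -39049/22158 - 8352/47395 = -2035790971/1050178410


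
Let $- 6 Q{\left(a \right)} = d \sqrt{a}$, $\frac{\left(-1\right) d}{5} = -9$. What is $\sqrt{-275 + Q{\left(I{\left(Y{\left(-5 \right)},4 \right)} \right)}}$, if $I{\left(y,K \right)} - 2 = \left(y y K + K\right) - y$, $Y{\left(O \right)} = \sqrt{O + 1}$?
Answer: $\frac{\sqrt{-1100 - 30 \sqrt{2} \sqrt{-5 - i}}}{2} \approx 0.71491 + 16.669 i$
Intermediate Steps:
$Y{\left(O \right)} = \sqrt{1 + O}$
$I{\left(y,K \right)} = 2 + K - y + K y^{2}$ ($I{\left(y,K \right)} = 2 - \left(y - K - y y K\right) = 2 - \left(y - K - y^{2} K\right) = 2 - \left(y - K - K y^{2}\right) = 2 + \left(K - y + K y^{2}\right) = 2 + K - y + K y^{2}$)
$d = 45$ ($d = \left(-5\right) \left(-9\right) = 45$)
$Q{\left(a \right)} = - \frac{15 \sqrt{a}}{2}$ ($Q{\left(a \right)} = - \frac{45 \sqrt{a}}{6} = - \frac{15 \sqrt{a}}{2}$)
$\sqrt{-275 + Q{\left(I{\left(Y{\left(-5 \right)},4 \right)} \right)}} = \sqrt{-275 - \frac{15 \sqrt{2 + 4 - \sqrt{1 - 5} + 4 \left(\sqrt{1 - 5}\right)^{2}}}{2}} = \sqrt{-275 - \frac{15 \sqrt{2 + 4 - \sqrt{-4} + 4 \left(\sqrt{-4}\right)^{2}}}{2}} = \sqrt{-275 - \frac{15 \sqrt{2 + 4 - 2 i + 4 \left(2 i\right)^{2}}}{2}} = \sqrt{-275 - \frac{15 \sqrt{2 + 4 - 2 i + 4 \left(-4\right)}}{2}} = \sqrt{-275 - \frac{15 \sqrt{2 + 4 - 2 i - 16}}{2}} = \sqrt{-275 - \frac{15 \sqrt{-10 - 2 i}}{2}}$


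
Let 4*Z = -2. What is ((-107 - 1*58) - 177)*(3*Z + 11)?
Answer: -3249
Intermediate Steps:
Z = -½ (Z = (¼)*(-2) = -½ ≈ -0.50000)
((-107 - 1*58) - 177)*(3*Z + 11) = ((-107 - 1*58) - 177)*(3*(-½) + 11) = ((-107 - 58) - 177)*(-3/2 + 11) = (-165 - 177)*(19/2) = -342*19/2 = -3249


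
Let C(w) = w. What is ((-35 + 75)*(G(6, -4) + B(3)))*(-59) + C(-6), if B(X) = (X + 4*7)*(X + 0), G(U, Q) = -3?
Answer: -212406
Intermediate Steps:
B(X) = X*(28 + X) (B(X) = (X + 28)*X = (28 + X)*X = X*(28 + X))
((-35 + 75)*(G(6, -4) + B(3)))*(-59) + C(-6) = ((-35 + 75)*(-3 + 3*(28 + 3)))*(-59) - 6 = (40*(-3 + 3*31))*(-59) - 6 = (40*(-3 + 93))*(-59) - 6 = (40*90)*(-59) - 6 = 3600*(-59) - 6 = -212400 - 6 = -212406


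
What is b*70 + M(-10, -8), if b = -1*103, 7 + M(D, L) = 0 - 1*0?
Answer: -7217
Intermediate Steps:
M(D, L) = -7 (M(D, L) = -7 + (0 - 1*0) = -7 + (0 + 0) = -7 + 0 = -7)
b = -103
b*70 + M(-10, -8) = -103*70 - 7 = -7210 - 7 = -7217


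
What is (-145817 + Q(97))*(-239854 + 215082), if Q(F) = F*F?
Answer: 3379098976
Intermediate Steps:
Q(F) = F²
(-145817 + Q(97))*(-239854 + 215082) = (-145817 + 97²)*(-239854 + 215082) = (-145817 + 9409)*(-24772) = -136408*(-24772) = 3379098976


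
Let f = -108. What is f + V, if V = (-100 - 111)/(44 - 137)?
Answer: -9833/93 ≈ -105.73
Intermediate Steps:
V = 211/93 (V = -211/(-93) = -211*(-1/93) = 211/93 ≈ 2.2688)
f + V = -108 + 211/93 = -9833/93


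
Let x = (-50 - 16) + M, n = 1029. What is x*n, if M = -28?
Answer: -96726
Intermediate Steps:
x = -94 (x = (-50 - 16) - 28 = -66 - 28 = -94)
x*n = -94*1029 = -96726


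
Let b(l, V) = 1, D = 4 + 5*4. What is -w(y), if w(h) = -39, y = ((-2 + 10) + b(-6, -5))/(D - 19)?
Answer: 39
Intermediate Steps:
D = 24 (D = 4 + 20 = 24)
y = 9/5 (y = ((-2 + 10) + 1)/(24 - 19) = (8 + 1)/5 = 9*(⅕) = 9/5 ≈ 1.8000)
-w(y) = -1*(-39) = 39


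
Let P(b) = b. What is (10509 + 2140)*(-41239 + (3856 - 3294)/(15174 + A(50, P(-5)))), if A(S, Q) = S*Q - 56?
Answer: -553972794115/1062 ≈ -5.2163e+8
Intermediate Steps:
A(S, Q) = -56 + Q*S (A(S, Q) = Q*S - 56 = -56 + Q*S)
(10509 + 2140)*(-41239 + (3856 - 3294)/(15174 + A(50, P(-5)))) = (10509 + 2140)*(-41239 + (3856 - 3294)/(15174 + (-56 - 5*50))) = 12649*(-41239 + 562/(15174 + (-56 - 250))) = 12649*(-41239 + 562/(15174 - 306)) = 12649*(-41239 + 562/14868) = 12649*(-41239 + 562*(1/14868)) = 12649*(-41239 + 281/7434) = 12649*(-306570445/7434) = -553972794115/1062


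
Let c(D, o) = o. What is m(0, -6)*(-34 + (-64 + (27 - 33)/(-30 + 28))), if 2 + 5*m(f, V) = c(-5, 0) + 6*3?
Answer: -304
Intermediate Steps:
m(f, V) = 16/5 (m(f, V) = -2/5 + (0 + 6*3)/5 = -2/5 + (0 + 18)/5 = -2/5 + (1/5)*18 = -2/5 + 18/5 = 16/5)
m(0, -6)*(-34 + (-64 + (27 - 33)/(-30 + 28))) = 16*(-34 + (-64 + (27 - 33)/(-30 + 28)))/5 = 16*(-34 + (-64 - 6/(-2)))/5 = 16*(-34 + (-64 - 6*(-1/2)))/5 = 16*(-34 + (-64 + 3))/5 = 16*(-34 - 61)/5 = (16/5)*(-95) = -304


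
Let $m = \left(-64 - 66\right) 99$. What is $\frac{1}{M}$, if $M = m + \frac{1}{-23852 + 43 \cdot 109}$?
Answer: $- \frac{19165}{246653551} \approx -7.77 \cdot 10^{-5}$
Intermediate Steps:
$m = -12870$ ($m = \left(-130\right) 99 = -12870$)
$M = - \frac{246653551}{19165}$ ($M = -12870 + \frac{1}{-23852 + 43 \cdot 109} = -12870 + \frac{1}{-23852 + 4687} = -12870 + \frac{1}{-19165} = -12870 - \frac{1}{19165} = - \frac{246653551}{19165} \approx -12870.0$)
$\frac{1}{M} = \frac{1}{- \frac{246653551}{19165}} = - \frac{19165}{246653551}$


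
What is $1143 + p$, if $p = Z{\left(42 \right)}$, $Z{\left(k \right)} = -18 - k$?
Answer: $1083$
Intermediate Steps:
$p = -60$ ($p = -18 - 42 = -60$)
$1143 + p = 1143 - 60 = 1083$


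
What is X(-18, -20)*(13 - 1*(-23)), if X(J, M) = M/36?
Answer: -20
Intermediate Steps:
X(J, M) = M/36 (X(J, M) = M*(1/36) = M/36)
X(-18, -20)*(13 - 1*(-23)) = ((1/36)*(-20))*(13 - 1*(-23)) = -5*(13 + 23)/9 = -5/9*36 = -20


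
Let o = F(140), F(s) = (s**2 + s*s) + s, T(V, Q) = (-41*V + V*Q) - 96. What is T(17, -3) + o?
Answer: 38496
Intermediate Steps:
T(V, Q) = -96 - 41*V + Q*V (T(V, Q) = (-41*V + Q*V) - 96 = -96 - 41*V + Q*V)
F(s) = s + 2*s**2 (F(s) = (s**2 + s**2) + s = 2*s**2 + s = s + 2*s**2)
o = 39340 (o = 140*(1 + 2*140) = 140*(1 + 280) = 140*281 = 39340)
T(17, -3) + o = (-96 - 41*17 - 3*17) + 39340 = (-96 - 697 - 51) + 39340 = -844 + 39340 = 38496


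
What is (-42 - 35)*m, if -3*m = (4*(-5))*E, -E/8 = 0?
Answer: 0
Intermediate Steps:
E = 0 (E = -8*0 = 0)
m = 0 (m = -4*(-5)*0/3 = -(-20)*0/3 = -⅓*0 = 0)
(-42 - 35)*m = (-42 - 35)*0 = -77*0 = 0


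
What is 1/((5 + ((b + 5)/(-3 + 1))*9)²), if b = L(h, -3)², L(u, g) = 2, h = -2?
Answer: 4/5041 ≈ 0.00079349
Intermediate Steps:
b = 4 (b = 2² = 4)
1/((5 + ((b + 5)/(-3 + 1))*9)²) = 1/((5 + ((4 + 5)/(-3 + 1))*9)²) = 1/((5 + (9/(-2))*9)²) = 1/((5 + (9*(-½))*9)²) = 1/((5 - 9/2*9)²) = 1/((5 - 81/2)²) = 1/((-71/2)²) = 1/(5041/4) = 4/5041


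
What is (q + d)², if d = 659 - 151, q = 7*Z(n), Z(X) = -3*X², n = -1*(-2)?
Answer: 179776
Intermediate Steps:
n = 2
q = -84 (q = 7*(-3*2²) = 7*(-3*4) = 7*(-12) = -84)
d = 508
(q + d)² = (-84 + 508)² = 424² = 179776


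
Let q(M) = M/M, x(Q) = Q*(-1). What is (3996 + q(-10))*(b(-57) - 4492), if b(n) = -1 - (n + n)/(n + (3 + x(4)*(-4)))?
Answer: -17970512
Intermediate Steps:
x(Q) = -Q
q(M) = 1
b(n) = -1 - 2*n/(19 + n) (b(n) = -1 - (n + n)/(n + (3 - 1*4*(-4))) = -1 - 2*n/(n + (3 - 4*(-4))) = -1 - 2*n/(n + (3 + 16)) = -1 - 2*n/(n + 19) = -1 - 2*n/(19 + n))
(3996 + q(-10))*(b(-57) - 4492) = (3996 + 1)*((-19 - 3*(-57))/(19 - 57) - 4492) = 3997*((-19 + 171)/(-38) - 4492) = 3997*(-1/38*152 - 4492) = 3997*(-4 - 4492) = 3997*(-4496) = -17970512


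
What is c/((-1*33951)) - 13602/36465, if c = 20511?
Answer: -134415013/137558135 ≈ -0.97715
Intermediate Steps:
c/((-1*33951)) - 13602/36465 = 20511/((-1*33951)) - 13602/36465 = 20511/(-33951) - 13602*1/36465 = 20511*(-1/33951) - 4534/12155 = -6837/11317 - 4534/12155 = -134415013/137558135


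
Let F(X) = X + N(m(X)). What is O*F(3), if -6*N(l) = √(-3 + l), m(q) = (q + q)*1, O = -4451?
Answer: -13353 + 4451*√3/6 ≈ -12068.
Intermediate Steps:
m(q) = 2*q (m(q) = (2*q)*1 = 2*q)
N(l) = -√(-3 + l)/6
F(X) = X - √(-3 + 2*X)/6
O*F(3) = -4451*(3 - √(-3 + 2*3)/6) = -4451*(3 - √(-3 + 6)/6) = -4451*(3 - √3/6) = -13353 + 4451*√3/6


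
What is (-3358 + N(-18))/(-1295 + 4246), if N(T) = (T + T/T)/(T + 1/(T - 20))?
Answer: -2299584/2021435 ≈ -1.1376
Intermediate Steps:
N(T) = (1 + T)/(T + 1/(-20 + T)) (N(T) = (T + 1)/(T + 1/(-20 + T)) = (1 + T)/(T + 1/(-20 + T)))
(-3358 + N(-18))/(-1295 + 4246) = (-3358 + (-20 + (-18)² - 19*(-18))/(1 + (-18)² - 20*(-18)))/(-1295 + 4246) = (-3358 + (-20 + 324 + 342)/(1 + 324 + 360))/2951 = (-3358 + 646/685)*(1/2951) = -2299584/685*1/2951 = -2299584/2021435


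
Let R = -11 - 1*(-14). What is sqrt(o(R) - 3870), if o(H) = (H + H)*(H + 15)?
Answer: 3*I*sqrt(418) ≈ 61.335*I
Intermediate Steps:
R = 3 (R = -11 + 14 = 3)
o(H) = 2*H*(15 + H) (o(H) = (2*H)*(15 + H) = 2*H*(15 + H))
sqrt(o(R) - 3870) = sqrt(2*3*(15 + 3) - 3870) = sqrt(2*3*18 - 3870) = sqrt(108 - 3870) = sqrt(-3762) = 3*I*sqrt(418)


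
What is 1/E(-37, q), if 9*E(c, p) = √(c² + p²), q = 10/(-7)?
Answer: 63*√67181/67181 ≈ 0.24306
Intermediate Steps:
q = -10/7 (q = 10*(-⅐) = -10/7 ≈ -1.4286)
E(c, p) = √(c² + p²)/9
1/E(-37, q) = 1/(√((-37)² + (-10/7)²)/9) = 1/(√(1369 + 100/49)/9) = 1/(√(67181/49)/9) = 1/((√67181/7)/9) = 1/(√67181/63) = 63*√67181/67181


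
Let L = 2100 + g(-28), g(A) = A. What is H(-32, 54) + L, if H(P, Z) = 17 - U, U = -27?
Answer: 2116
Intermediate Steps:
H(P, Z) = 44 (H(P, Z) = 17 - 1*(-27) = 17 + 27 = 44)
L = 2072 (L = 2100 - 28 = 2072)
H(-32, 54) + L = 44 + 2072 = 2116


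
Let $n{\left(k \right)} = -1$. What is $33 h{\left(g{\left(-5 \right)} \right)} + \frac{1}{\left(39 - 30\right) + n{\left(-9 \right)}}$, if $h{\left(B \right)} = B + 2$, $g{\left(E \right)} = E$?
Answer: $- \frac{791}{8} \approx -98.875$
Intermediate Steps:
$h{\left(B \right)} = 2 + B$
$33 h{\left(g{\left(-5 \right)} \right)} + \frac{1}{\left(39 - 30\right) + n{\left(-9 \right)}} = 33 \left(2 - 5\right) + \frac{1}{\left(39 - 30\right) - 1} = 33 \left(-3\right) + \frac{1}{\left(39 - 30\right) - 1} = -99 + \frac{1}{9 - 1} = -99 + \frac{1}{8} = - \frac{791}{8}$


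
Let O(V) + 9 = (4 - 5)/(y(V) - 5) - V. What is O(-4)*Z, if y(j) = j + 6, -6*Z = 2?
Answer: 14/9 ≈ 1.5556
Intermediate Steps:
Z = -⅓ (Z = -⅙*2 = -⅓ ≈ -0.33333)
y(j) = 6 + j
O(V) = -9 - V - 1/(1 + V) (O(V) = -9 + ((4 - 5)/((6 + V) - 5) - V) = -9 + (-1/(1 + V) - V) = -9 + (-V - 1/(1 + V)) = -9 - V - 1/(1 + V))
O(-4)*Z = ((-10 - 1*(-4)² - 10*(-4))/(1 - 4))*(-⅓) = ((-10 - 1*16 + 40)/(-3))*(-⅓) = -(-10 - 16 + 40)/3*(-⅓) = -⅓*14*(-⅓) = -14/3*(-⅓) = 14/9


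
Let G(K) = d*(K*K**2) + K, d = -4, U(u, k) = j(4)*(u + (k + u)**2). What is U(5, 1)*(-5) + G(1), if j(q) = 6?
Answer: -1233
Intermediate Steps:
U(u, k) = 6*u + 6*(k + u)**2 (U(u, k) = 6*(u + (k + u)**2) = 6*u + 6*(k + u)**2)
G(K) = K - 4*K**3 (G(K) = -4*K*K**2 + K = -4*K**3 + K = K - 4*K**3)
U(5, 1)*(-5) + G(1) = (6*5 + 6*(1 + 5)**2)*(-5) + (1 - 4*1**3) = (30 + 6*6**2)*(-5) + (1 - 4*1) = (30 + 6*36)*(-5) + (1 - 4) = (30 + 216)*(-5) - 3 = 246*(-5) - 3 = -1230 - 3 = -1233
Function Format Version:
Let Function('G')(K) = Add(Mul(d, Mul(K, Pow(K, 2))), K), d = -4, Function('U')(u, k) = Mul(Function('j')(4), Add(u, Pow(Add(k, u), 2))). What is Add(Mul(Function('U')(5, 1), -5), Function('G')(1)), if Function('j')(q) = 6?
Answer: -1233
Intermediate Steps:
Function('U')(u, k) = Add(Mul(6, u), Mul(6, Pow(Add(k, u), 2))) (Function('U')(u, k) = Mul(6, Add(u, Pow(Add(k, u), 2))) = Add(Mul(6, u), Mul(6, Pow(Add(k, u), 2))))
Function('G')(K) = Add(K, Mul(-4, Pow(K, 3))) (Function('G')(K) = Add(Mul(-4, Mul(K, Pow(K, 2))), K) = Add(Mul(-4, Pow(K, 3)), K) = Add(K, Mul(-4, Pow(K, 3))))
Add(Mul(Function('U')(5, 1), -5), Function('G')(1)) = Add(Mul(Add(Mul(6, 5), Mul(6, Pow(Add(1, 5), 2))), -5), Add(1, Mul(-4, Pow(1, 3)))) = Add(Mul(Add(30, Mul(6, Pow(6, 2))), -5), Add(1, Mul(-4, 1))) = Add(Mul(Add(30, Mul(6, 36)), -5), Add(1, -4)) = Add(Mul(Add(30, 216), -5), -3) = Add(Mul(246, -5), -3) = Add(-1230, -3) = -1233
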